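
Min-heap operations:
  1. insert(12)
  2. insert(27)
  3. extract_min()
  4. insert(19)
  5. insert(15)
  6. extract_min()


insert(12) -> [12]
insert(27) -> [12, 27]
extract_min()->12, [27]
insert(19) -> [19, 27]
insert(15) -> [15, 27, 19]
extract_min()->15, [19, 27]

Final heap: [19, 27]


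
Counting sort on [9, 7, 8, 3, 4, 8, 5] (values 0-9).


Input: [9, 7, 8, 3, 4, 8, 5]
Counts: [0, 0, 0, 1, 1, 1, 0, 1, 2, 1]

Sorted: [3, 4, 5, 7, 8, 8, 9]


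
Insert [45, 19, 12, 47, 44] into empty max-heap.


Insert 45: [45]
Insert 19: [45, 19]
Insert 12: [45, 19, 12]
Insert 47: [47, 45, 12, 19]
Insert 44: [47, 45, 12, 19, 44]

Final heap: [47, 45, 12, 19, 44]


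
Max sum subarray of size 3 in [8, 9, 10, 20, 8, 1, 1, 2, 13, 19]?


[0:3]: 27
[1:4]: 39
[2:5]: 38
[3:6]: 29
[4:7]: 10
[5:8]: 4
[6:9]: 16
[7:10]: 34

Max: 39 at [1:4]


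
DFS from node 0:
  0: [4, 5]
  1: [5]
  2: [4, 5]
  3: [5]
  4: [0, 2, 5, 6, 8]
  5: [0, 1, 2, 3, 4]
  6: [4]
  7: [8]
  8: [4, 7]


Visit 0, push [5, 4]
Visit 4, push [8, 6, 5, 2]
Visit 2, push [5]
Visit 5, push [3, 1]
Visit 1, push []
Visit 3, push []
Visit 6, push []
Visit 8, push [7]
Visit 7, push []

DFS order: [0, 4, 2, 5, 1, 3, 6, 8, 7]


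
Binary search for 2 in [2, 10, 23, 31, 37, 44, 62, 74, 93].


Step 1: lo=0, hi=8, mid=4, val=37
Step 2: lo=0, hi=3, mid=1, val=10
Step 3: lo=0, hi=0, mid=0, val=2

Found at index 0


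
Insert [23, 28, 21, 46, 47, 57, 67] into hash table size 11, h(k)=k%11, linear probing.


Insert 23: h=1 -> slot 1
Insert 28: h=6 -> slot 6
Insert 21: h=10 -> slot 10
Insert 46: h=2 -> slot 2
Insert 47: h=3 -> slot 3
Insert 57: h=2, 2 probes -> slot 4
Insert 67: h=1, 4 probes -> slot 5

Table: [None, 23, 46, 47, 57, 67, 28, None, None, None, 21]


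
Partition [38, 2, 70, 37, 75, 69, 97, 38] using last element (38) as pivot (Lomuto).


Pivot: 38
  38 <= 38: advance i (no swap)
  2 <= 38: advance i (no swap)
  37 <= 38: swap -> [38, 2, 37, 70, 75, 69, 97, 38]
Place pivot at 3: [38, 2, 37, 38, 75, 69, 97, 70]

Partitioned: [38, 2, 37, 38, 75, 69, 97, 70]


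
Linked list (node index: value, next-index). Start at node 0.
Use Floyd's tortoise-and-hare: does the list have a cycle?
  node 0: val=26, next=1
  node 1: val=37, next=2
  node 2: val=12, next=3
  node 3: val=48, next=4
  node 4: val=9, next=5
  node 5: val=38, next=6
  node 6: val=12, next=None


Floyd's tortoise (slow, +1) and hare (fast, +2):
  init: slow=0, fast=0
  step 1: slow=1, fast=2
  step 2: slow=2, fast=4
  step 3: slow=3, fast=6
  step 4: fast -> None, no cycle

Cycle: no


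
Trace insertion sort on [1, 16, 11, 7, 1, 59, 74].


Initial: [1, 16, 11, 7, 1, 59, 74]
Insert 16: [1, 16, 11, 7, 1, 59, 74]
Insert 11: [1, 11, 16, 7, 1, 59, 74]
Insert 7: [1, 7, 11, 16, 1, 59, 74]
Insert 1: [1, 1, 7, 11, 16, 59, 74]
Insert 59: [1, 1, 7, 11, 16, 59, 74]
Insert 74: [1, 1, 7, 11, 16, 59, 74]

Sorted: [1, 1, 7, 11, 16, 59, 74]


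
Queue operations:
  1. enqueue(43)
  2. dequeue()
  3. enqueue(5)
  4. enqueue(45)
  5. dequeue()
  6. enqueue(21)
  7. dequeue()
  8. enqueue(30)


enqueue(43) -> [43]
dequeue()->43, []
enqueue(5) -> [5]
enqueue(45) -> [5, 45]
dequeue()->5, [45]
enqueue(21) -> [45, 21]
dequeue()->45, [21]
enqueue(30) -> [21, 30]

Final queue: [21, 30]


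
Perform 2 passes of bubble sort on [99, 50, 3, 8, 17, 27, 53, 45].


Initial: [99, 50, 3, 8, 17, 27, 53, 45]
Pass 1: [50, 3, 8, 17, 27, 53, 45, 99] (7 swaps)
Pass 2: [3, 8, 17, 27, 50, 45, 53, 99] (5 swaps)

After 2 passes: [3, 8, 17, 27, 50, 45, 53, 99]


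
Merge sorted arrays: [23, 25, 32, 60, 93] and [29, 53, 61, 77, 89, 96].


Take 23 from A
Take 25 from A
Take 29 from B
Take 32 from A
Take 53 from B
Take 60 from A
Take 61 from B
Take 77 from B
Take 89 from B
Take 93 from A

Merged: [23, 25, 29, 32, 53, 60, 61, 77, 89, 93, 96]


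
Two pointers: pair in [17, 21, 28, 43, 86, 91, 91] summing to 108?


lo=0(17)+hi=6(91)=108

Yes: 17+91=108


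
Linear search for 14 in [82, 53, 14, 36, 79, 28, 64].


i=0: 82!=14
i=1: 53!=14
i=2: 14==14 found!

Found at 2, 3 comps


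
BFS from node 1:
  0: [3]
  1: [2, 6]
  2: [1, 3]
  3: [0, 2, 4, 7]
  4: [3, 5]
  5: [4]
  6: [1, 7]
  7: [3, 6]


Visit 1, enqueue [2, 6]
Visit 2, enqueue [3]
Visit 6, enqueue [7]
Visit 3, enqueue [0, 4]
Visit 7, enqueue []
Visit 0, enqueue []
Visit 4, enqueue [5]
Visit 5, enqueue []

BFS order: [1, 2, 6, 3, 7, 0, 4, 5]


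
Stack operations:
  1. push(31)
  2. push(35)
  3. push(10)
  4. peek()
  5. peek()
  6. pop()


push(31) -> [31]
push(35) -> [31, 35]
push(10) -> [31, 35, 10]
peek()->10
peek()->10
pop()->10, [31, 35]

Final stack: [31, 35]


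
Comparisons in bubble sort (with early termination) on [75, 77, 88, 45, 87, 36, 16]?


Algorithm: bubble sort (with early termination)
Input: [75, 77, 88, 45, 87, 36, 16]
Sorted: [16, 36, 45, 75, 77, 87, 88]

21


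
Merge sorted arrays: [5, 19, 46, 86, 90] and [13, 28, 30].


Take 5 from A
Take 13 from B
Take 19 from A
Take 28 from B
Take 30 from B

Merged: [5, 13, 19, 28, 30, 46, 86, 90]


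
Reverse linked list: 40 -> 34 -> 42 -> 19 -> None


Step 1: curr=40, set curr.next=prev(None) | reversed so far: 40
Step 2: curr=34, set curr.next=prev(40) | reversed so far: 34 -> 40
Step 3: curr=42, set curr.next=prev(34) | reversed so far: 42 -> 34 -> 40
Step 4: curr=19, set curr.next=prev(42) | reversed so far: 19 -> 42 -> 34 -> 40

19 -> 42 -> 34 -> 40 -> None


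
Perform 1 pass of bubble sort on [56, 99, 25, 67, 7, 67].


Initial: [56, 99, 25, 67, 7, 67]
Pass 1: [56, 25, 67, 7, 67, 99] (4 swaps)

After 1 pass: [56, 25, 67, 7, 67, 99]


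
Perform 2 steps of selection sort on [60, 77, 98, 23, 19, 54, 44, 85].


Initial: [60, 77, 98, 23, 19, 54, 44, 85]
Step 1: min=19 at 4
  Swap: [19, 77, 98, 23, 60, 54, 44, 85]
Step 2: min=23 at 3
  Swap: [19, 23, 98, 77, 60, 54, 44, 85]

After 2 steps: [19, 23, 98, 77, 60, 54, 44, 85]


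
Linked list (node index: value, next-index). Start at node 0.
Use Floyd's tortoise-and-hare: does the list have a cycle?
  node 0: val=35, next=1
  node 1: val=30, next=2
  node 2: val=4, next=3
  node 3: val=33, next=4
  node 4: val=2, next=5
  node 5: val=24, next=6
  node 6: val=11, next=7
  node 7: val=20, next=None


Floyd's tortoise (slow, +1) and hare (fast, +2):
  init: slow=0, fast=0
  step 1: slow=1, fast=2
  step 2: slow=2, fast=4
  step 3: slow=3, fast=6
  step 4: fast 6->7->None, no cycle

Cycle: no


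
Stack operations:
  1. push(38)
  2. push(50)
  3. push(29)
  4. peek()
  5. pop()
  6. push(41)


push(38) -> [38]
push(50) -> [38, 50]
push(29) -> [38, 50, 29]
peek()->29
pop()->29, [38, 50]
push(41) -> [38, 50, 41]

Final stack: [38, 50, 41]


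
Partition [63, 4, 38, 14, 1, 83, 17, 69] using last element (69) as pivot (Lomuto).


Pivot: 69
  63 <= 69: advance i (no swap)
  4 <= 69: advance i (no swap)
  38 <= 69: advance i (no swap)
  14 <= 69: advance i (no swap)
  1 <= 69: advance i (no swap)
  17 <= 69: swap -> [63, 4, 38, 14, 1, 17, 83, 69]
Place pivot at 6: [63, 4, 38, 14, 1, 17, 69, 83]

Partitioned: [63, 4, 38, 14, 1, 17, 69, 83]


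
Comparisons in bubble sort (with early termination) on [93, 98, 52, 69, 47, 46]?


Algorithm: bubble sort (with early termination)
Input: [93, 98, 52, 69, 47, 46]
Sorted: [46, 47, 52, 69, 93, 98]

15


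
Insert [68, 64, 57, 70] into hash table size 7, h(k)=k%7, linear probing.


Insert 68: h=5 -> slot 5
Insert 64: h=1 -> slot 1
Insert 57: h=1, 1 probes -> slot 2
Insert 70: h=0 -> slot 0

Table: [70, 64, 57, None, None, 68, None]


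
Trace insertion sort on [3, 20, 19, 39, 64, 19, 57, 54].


Initial: [3, 20, 19, 39, 64, 19, 57, 54]
Insert 20: [3, 20, 19, 39, 64, 19, 57, 54]
Insert 19: [3, 19, 20, 39, 64, 19, 57, 54]
Insert 39: [3, 19, 20, 39, 64, 19, 57, 54]
Insert 64: [3, 19, 20, 39, 64, 19, 57, 54]
Insert 19: [3, 19, 19, 20, 39, 64, 57, 54]
Insert 57: [3, 19, 19, 20, 39, 57, 64, 54]
Insert 54: [3, 19, 19, 20, 39, 54, 57, 64]

Sorted: [3, 19, 19, 20, 39, 54, 57, 64]


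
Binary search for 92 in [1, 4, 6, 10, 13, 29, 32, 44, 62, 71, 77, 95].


Step 1: lo=0, hi=11, mid=5, val=29
Step 2: lo=6, hi=11, mid=8, val=62
Step 3: lo=9, hi=11, mid=10, val=77
Step 4: lo=11, hi=11, mid=11, val=95

Not found


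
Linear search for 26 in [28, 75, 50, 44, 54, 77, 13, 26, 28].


i=0: 28!=26
i=1: 75!=26
i=2: 50!=26
i=3: 44!=26
i=4: 54!=26
i=5: 77!=26
i=6: 13!=26
i=7: 26==26 found!

Found at 7, 8 comps


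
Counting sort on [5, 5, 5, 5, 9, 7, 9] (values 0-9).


Input: [5, 5, 5, 5, 9, 7, 9]
Counts: [0, 0, 0, 0, 0, 4, 0, 1, 0, 2]

Sorted: [5, 5, 5, 5, 7, 9, 9]


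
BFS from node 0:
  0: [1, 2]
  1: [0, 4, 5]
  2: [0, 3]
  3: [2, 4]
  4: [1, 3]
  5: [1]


Visit 0, enqueue [1, 2]
Visit 1, enqueue [4, 5]
Visit 2, enqueue [3]
Visit 4, enqueue []
Visit 5, enqueue []
Visit 3, enqueue []

BFS order: [0, 1, 2, 4, 5, 3]


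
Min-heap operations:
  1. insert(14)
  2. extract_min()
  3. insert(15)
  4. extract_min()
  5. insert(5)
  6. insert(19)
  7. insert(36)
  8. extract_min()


insert(14) -> [14]
extract_min()->14, []
insert(15) -> [15]
extract_min()->15, []
insert(5) -> [5]
insert(19) -> [5, 19]
insert(36) -> [5, 19, 36]
extract_min()->5, [19, 36]

Final heap: [19, 36]


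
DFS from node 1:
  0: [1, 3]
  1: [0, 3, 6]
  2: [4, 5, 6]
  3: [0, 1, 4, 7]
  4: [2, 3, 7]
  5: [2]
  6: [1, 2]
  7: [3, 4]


Visit 1, push [6, 3, 0]
Visit 0, push [3]
Visit 3, push [7, 4]
Visit 4, push [7, 2]
Visit 2, push [6, 5]
Visit 5, push []
Visit 6, push []
Visit 7, push []

DFS order: [1, 0, 3, 4, 2, 5, 6, 7]


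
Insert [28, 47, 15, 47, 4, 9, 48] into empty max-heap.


Insert 28: [28]
Insert 47: [47, 28]
Insert 15: [47, 28, 15]
Insert 47: [47, 47, 15, 28]
Insert 4: [47, 47, 15, 28, 4]
Insert 9: [47, 47, 15, 28, 4, 9]
Insert 48: [48, 47, 47, 28, 4, 9, 15]

Final heap: [48, 47, 47, 28, 4, 9, 15]


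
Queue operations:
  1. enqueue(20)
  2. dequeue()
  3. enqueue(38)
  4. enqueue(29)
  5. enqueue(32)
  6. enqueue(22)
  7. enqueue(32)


enqueue(20) -> [20]
dequeue()->20, []
enqueue(38) -> [38]
enqueue(29) -> [38, 29]
enqueue(32) -> [38, 29, 32]
enqueue(22) -> [38, 29, 32, 22]
enqueue(32) -> [38, 29, 32, 22, 32]

Final queue: [38, 29, 32, 22, 32]


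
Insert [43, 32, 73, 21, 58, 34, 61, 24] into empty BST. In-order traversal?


Insert 43: root
Insert 32: L from 43
Insert 73: R from 43
Insert 21: L from 43 -> L from 32
Insert 58: R from 43 -> L from 73
Insert 34: L from 43 -> R from 32
Insert 61: R from 43 -> L from 73 -> R from 58
Insert 24: L from 43 -> L from 32 -> R from 21

In-order: [21, 24, 32, 34, 43, 58, 61, 73]


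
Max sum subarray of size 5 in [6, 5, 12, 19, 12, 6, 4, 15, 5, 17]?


[0:5]: 54
[1:6]: 54
[2:7]: 53
[3:8]: 56
[4:9]: 42
[5:10]: 47

Max: 56 at [3:8]


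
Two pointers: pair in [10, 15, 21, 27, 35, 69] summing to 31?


lo=0(10)+hi=5(69)=79
lo=0(10)+hi=4(35)=45
lo=0(10)+hi=3(27)=37
lo=0(10)+hi=2(21)=31

Yes: 10+21=31


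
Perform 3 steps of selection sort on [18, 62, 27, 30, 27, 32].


Initial: [18, 62, 27, 30, 27, 32]
Step 1: min=18 at 0
  Swap: [18, 62, 27, 30, 27, 32]
Step 2: min=27 at 2
  Swap: [18, 27, 62, 30, 27, 32]
Step 3: min=27 at 4
  Swap: [18, 27, 27, 30, 62, 32]

After 3 steps: [18, 27, 27, 30, 62, 32]


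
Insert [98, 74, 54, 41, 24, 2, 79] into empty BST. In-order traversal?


Insert 98: root
Insert 74: L from 98
Insert 54: L from 98 -> L from 74
Insert 41: L from 98 -> L from 74 -> L from 54
Insert 24: L from 98 -> L from 74 -> L from 54 -> L from 41
Insert 2: L from 98 -> L from 74 -> L from 54 -> L from 41 -> L from 24
Insert 79: L from 98 -> R from 74

In-order: [2, 24, 41, 54, 74, 79, 98]


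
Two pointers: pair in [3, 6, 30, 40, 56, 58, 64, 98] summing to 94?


lo=0(3)+hi=7(98)=101
lo=0(3)+hi=6(64)=67
lo=1(6)+hi=6(64)=70
lo=2(30)+hi=6(64)=94

Yes: 30+64=94


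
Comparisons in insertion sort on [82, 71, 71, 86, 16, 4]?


Algorithm: insertion sort
Input: [82, 71, 71, 86, 16, 4]
Sorted: [4, 16, 71, 71, 82, 86]

13


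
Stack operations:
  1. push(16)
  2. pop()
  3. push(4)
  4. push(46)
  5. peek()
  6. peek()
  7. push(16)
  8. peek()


push(16) -> [16]
pop()->16, []
push(4) -> [4]
push(46) -> [4, 46]
peek()->46
peek()->46
push(16) -> [4, 46, 16]
peek()->16

Final stack: [4, 46, 16]


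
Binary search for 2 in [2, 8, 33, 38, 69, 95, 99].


Step 1: lo=0, hi=6, mid=3, val=38
Step 2: lo=0, hi=2, mid=1, val=8
Step 3: lo=0, hi=0, mid=0, val=2

Found at index 0


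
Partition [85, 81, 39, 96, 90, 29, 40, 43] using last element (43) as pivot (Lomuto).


Pivot: 43
  39 <= 43: swap -> [39, 81, 85, 96, 90, 29, 40, 43]
  29 <= 43: swap -> [39, 29, 85, 96, 90, 81, 40, 43]
  40 <= 43: swap -> [39, 29, 40, 96, 90, 81, 85, 43]
Place pivot at 3: [39, 29, 40, 43, 90, 81, 85, 96]

Partitioned: [39, 29, 40, 43, 90, 81, 85, 96]


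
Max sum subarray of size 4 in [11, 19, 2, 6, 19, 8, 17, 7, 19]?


[0:4]: 38
[1:5]: 46
[2:6]: 35
[3:7]: 50
[4:8]: 51
[5:9]: 51

Max: 51 at [4:8]


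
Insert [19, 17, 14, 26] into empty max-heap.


Insert 19: [19]
Insert 17: [19, 17]
Insert 14: [19, 17, 14]
Insert 26: [26, 19, 14, 17]

Final heap: [26, 19, 14, 17]


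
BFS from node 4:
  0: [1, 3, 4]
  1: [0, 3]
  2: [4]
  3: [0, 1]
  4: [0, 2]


Visit 4, enqueue [0, 2]
Visit 0, enqueue [1, 3]
Visit 2, enqueue []
Visit 1, enqueue []
Visit 3, enqueue []

BFS order: [4, 0, 2, 1, 3]


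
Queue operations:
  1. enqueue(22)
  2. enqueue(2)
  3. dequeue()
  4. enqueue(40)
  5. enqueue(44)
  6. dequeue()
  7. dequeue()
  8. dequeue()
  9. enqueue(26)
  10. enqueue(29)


enqueue(22) -> [22]
enqueue(2) -> [22, 2]
dequeue()->22, [2]
enqueue(40) -> [2, 40]
enqueue(44) -> [2, 40, 44]
dequeue()->2, [40, 44]
dequeue()->40, [44]
dequeue()->44, []
enqueue(26) -> [26]
enqueue(29) -> [26, 29]

Final queue: [26, 29]


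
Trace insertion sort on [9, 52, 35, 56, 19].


Initial: [9, 52, 35, 56, 19]
Insert 52: [9, 52, 35, 56, 19]
Insert 35: [9, 35, 52, 56, 19]
Insert 56: [9, 35, 52, 56, 19]
Insert 19: [9, 19, 35, 52, 56]

Sorted: [9, 19, 35, 52, 56]


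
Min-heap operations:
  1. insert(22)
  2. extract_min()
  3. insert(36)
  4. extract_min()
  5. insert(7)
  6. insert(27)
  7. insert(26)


insert(22) -> [22]
extract_min()->22, []
insert(36) -> [36]
extract_min()->36, []
insert(7) -> [7]
insert(27) -> [7, 27]
insert(26) -> [7, 27, 26]

Final heap: [7, 27, 26]


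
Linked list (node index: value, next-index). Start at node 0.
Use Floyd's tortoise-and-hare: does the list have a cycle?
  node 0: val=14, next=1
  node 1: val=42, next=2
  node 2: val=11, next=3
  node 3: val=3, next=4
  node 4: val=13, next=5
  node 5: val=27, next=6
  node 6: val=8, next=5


Floyd's tortoise (slow, +1) and hare (fast, +2):
  init: slow=0, fast=0
  step 1: slow=1, fast=2
  step 2: slow=2, fast=4
  step 3: slow=3, fast=6
  step 4: slow=4, fast=6
  step 5: slow=5, fast=6
  step 6: slow=6, fast=6
  slow == fast at node 6: cycle detected

Cycle: yes


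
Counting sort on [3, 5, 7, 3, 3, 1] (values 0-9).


Input: [3, 5, 7, 3, 3, 1]
Counts: [0, 1, 0, 3, 0, 1, 0, 1, 0, 0]

Sorted: [1, 3, 3, 3, 5, 7]


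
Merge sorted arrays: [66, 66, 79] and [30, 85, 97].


Take 30 from B
Take 66 from A
Take 66 from A
Take 79 from A

Merged: [30, 66, 66, 79, 85, 97]


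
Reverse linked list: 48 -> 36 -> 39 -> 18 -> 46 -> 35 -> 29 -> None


Step 1: curr=48, set curr.next=prev(None) | reversed so far: 48
Step 2: curr=36, set curr.next=prev(48) | reversed so far: 36 -> 48
Step 3: curr=39, set curr.next=prev(36) | reversed so far: 39 -> 36 -> 48
Step 4: curr=18, set curr.next=prev(39) | reversed so far: 18 -> 39 -> 36 -> 48
Step 5: curr=46, set curr.next=prev(18) | reversed so far: 46 -> 18 -> 39 -> 36 -> 48
Step 6: curr=35, set curr.next=prev(46) | reversed so far: 35 -> 46 -> 18 -> 39 -> 36 -> 48
Step 7: curr=29, set curr.next=prev(35) | reversed so far: 29 -> 35 -> 46 -> 18 -> 39 -> 36 -> 48

29 -> 35 -> 46 -> 18 -> 39 -> 36 -> 48 -> None


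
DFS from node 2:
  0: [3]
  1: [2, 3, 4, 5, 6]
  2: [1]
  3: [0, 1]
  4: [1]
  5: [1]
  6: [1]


Visit 2, push [1]
Visit 1, push [6, 5, 4, 3]
Visit 3, push [0]
Visit 0, push []
Visit 4, push []
Visit 5, push []
Visit 6, push []

DFS order: [2, 1, 3, 0, 4, 5, 6]


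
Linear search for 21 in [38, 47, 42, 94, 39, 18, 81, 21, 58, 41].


i=0: 38!=21
i=1: 47!=21
i=2: 42!=21
i=3: 94!=21
i=4: 39!=21
i=5: 18!=21
i=6: 81!=21
i=7: 21==21 found!

Found at 7, 8 comps


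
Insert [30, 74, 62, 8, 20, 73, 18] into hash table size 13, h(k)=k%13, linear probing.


Insert 30: h=4 -> slot 4
Insert 74: h=9 -> slot 9
Insert 62: h=10 -> slot 10
Insert 8: h=8 -> slot 8
Insert 20: h=7 -> slot 7
Insert 73: h=8, 3 probes -> slot 11
Insert 18: h=5 -> slot 5

Table: [None, None, None, None, 30, 18, None, 20, 8, 74, 62, 73, None]


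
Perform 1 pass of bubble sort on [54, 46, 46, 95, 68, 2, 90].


Initial: [54, 46, 46, 95, 68, 2, 90]
Pass 1: [46, 46, 54, 68, 2, 90, 95] (5 swaps)

After 1 pass: [46, 46, 54, 68, 2, 90, 95]


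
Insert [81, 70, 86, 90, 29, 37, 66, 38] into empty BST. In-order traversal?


Insert 81: root
Insert 70: L from 81
Insert 86: R from 81
Insert 90: R from 81 -> R from 86
Insert 29: L from 81 -> L from 70
Insert 37: L from 81 -> L from 70 -> R from 29
Insert 66: L from 81 -> L from 70 -> R from 29 -> R from 37
Insert 38: L from 81 -> L from 70 -> R from 29 -> R from 37 -> L from 66

In-order: [29, 37, 38, 66, 70, 81, 86, 90]


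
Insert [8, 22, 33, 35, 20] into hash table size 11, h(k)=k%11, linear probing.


Insert 8: h=8 -> slot 8
Insert 22: h=0 -> slot 0
Insert 33: h=0, 1 probes -> slot 1
Insert 35: h=2 -> slot 2
Insert 20: h=9 -> slot 9

Table: [22, 33, 35, None, None, None, None, None, 8, 20, None]


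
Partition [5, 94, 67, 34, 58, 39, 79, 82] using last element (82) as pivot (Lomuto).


Pivot: 82
  5 <= 82: advance i (no swap)
  67 <= 82: swap -> [5, 67, 94, 34, 58, 39, 79, 82]
  34 <= 82: swap -> [5, 67, 34, 94, 58, 39, 79, 82]
  58 <= 82: swap -> [5, 67, 34, 58, 94, 39, 79, 82]
  39 <= 82: swap -> [5, 67, 34, 58, 39, 94, 79, 82]
  79 <= 82: swap -> [5, 67, 34, 58, 39, 79, 94, 82]
Place pivot at 6: [5, 67, 34, 58, 39, 79, 82, 94]

Partitioned: [5, 67, 34, 58, 39, 79, 82, 94]


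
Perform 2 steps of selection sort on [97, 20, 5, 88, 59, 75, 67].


Initial: [97, 20, 5, 88, 59, 75, 67]
Step 1: min=5 at 2
  Swap: [5, 20, 97, 88, 59, 75, 67]
Step 2: min=20 at 1
  Swap: [5, 20, 97, 88, 59, 75, 67]

After 2 steps: [5, 20, 97, 88, 59, 75, 67]


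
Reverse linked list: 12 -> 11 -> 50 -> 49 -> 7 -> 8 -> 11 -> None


Step 1: curr=12, set curr.next=prev(None) | reversed so far: 12
Step 2: curr=11, set curr.next=prev(12) | reversed so far: 11 -> 12
Step 3: curr=50, set curr.next=prev(11) | reversed so far: 50 -> 11 -> 12
Step 4: curr=49, set curr.next=prev(50) | reversed so far: 49 -> 50 -> 11 -> 12
Step 5: curr=7, set curr.next=prev(49) | reversed so far: 7 -> 49 -> 50 -> 11 -> 12
Step 6: curr=8, set curr.next=prev(7) | reversed so far: 8 -> 7 -> 49 -> 50 -> 11 -> 12
Step 7: curr=11, set curr.next=prev(8) | reversed so far: 11 -> 8 -> 7 -> 49 -> 50 -> 11 -> 12

11 -> 8 -> 7 -> 49 -> 50 -> 11 -> 12 -> None


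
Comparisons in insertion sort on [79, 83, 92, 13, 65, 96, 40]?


Algorithm: insertion sort
Input: [79, 83, 92, 13, 65, 96, 40]
Sorted: [13, 40, 65, 79, 83, 92, 96]

16


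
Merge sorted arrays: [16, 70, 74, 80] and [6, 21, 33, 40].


Take 6 from B
Take 16 from A
Take 21 from B
Take 33 from B
Take 40 from B

Merged: [6, 16, 21, 33, 40, 70, 74, 80]


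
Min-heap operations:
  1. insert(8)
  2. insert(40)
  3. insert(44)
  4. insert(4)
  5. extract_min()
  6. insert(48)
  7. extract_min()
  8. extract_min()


insert(8) -> [8]
insert(40) -> [8, 40]
insert(44) -> [8, 40, 44]
insert(4) -> [4, 8, 44, 40]
extract_min()->4, [8, 40, 44]
insert(48) -> [8, 40, 44, 48]
extract_min()->8, [40, 48, 44]
extract_min()->40, [44, 48]

Final heap: [44, 48]


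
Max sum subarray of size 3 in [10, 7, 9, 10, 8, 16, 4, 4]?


[0:3]: 26
[1:4]: 26
[2:5]: 27
[3:6]: 34
[4:7]: 28
[5:8]: 24

Max: 34 at [3:6]


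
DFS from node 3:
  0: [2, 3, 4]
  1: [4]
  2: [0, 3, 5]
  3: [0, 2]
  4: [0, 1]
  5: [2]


Visit 3, push [2, 0]
Visit 0, push [4, 2]
Visit 2, push [5]
Visit 5, push []
Visit 4, push [1]
Visit 1, push []

DFS order: [3, 0, 2, 5, 4, 1]


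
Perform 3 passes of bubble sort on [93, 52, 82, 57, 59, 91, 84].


Initial: [93, 52, 82, 57, 59, 91, 84]
Pass 1: [52, 82, 57, 59, 91, 84, 93] (6 swaps)
Pass 2: [52, 57, 59, 82, 84, 91, 93] (3 swaps)
Pass 3: [52, 57, 59, 82, 84, 91, 93] (0 swaps)

After 3 passes: [52, 57, 59, 82, 84, 91, 93]


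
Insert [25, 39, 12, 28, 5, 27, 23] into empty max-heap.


Insert 25: [25]
Insert 39: [39, 25]
Insert 12: [39, 25, 12]
Insert 28: [39, 28, 12, 25]
Insert 5: [39, 28, 12, 25, 5]
Insert 27: [39, 28, 27, 25, 5, 12]
Insert 23: [39, 28, 27, 25, 5, 12, 23]

Final heap: [39, 28, 27, 25, 5, 12, 23]


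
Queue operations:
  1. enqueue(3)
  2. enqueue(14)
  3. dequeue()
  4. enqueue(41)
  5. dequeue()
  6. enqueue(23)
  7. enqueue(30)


enqueue(3) -> [3]
enqueue(14) -> [3, 14]
dequeue()->3, [14]
enqueue(41) -> [14, 41]
dequeue()->14, [41]
enqueue(23) -> [41, 23]
enqueue(30) -> [41, 23, 30]

Final queue: [41, 23, 30]


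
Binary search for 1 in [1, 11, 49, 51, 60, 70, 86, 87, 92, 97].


Step 1: lo=0, hi=9, mid=4, val=60
Step 2: lo=0, hi=3, mid=1, val=11
Step 3: lo=0, hi=0, mid=0, val=1

Found at index 0


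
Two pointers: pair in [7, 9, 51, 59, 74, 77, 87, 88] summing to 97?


lo=0(7)+hi=7(88)=95
lo=1(9)+hi=7(88)=97

Yes: 9+88=97


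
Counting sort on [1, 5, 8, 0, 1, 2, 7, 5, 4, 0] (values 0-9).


Input: [1, 5, 8, 0, 1, 2, 7, 5, 4, 0]
Counts: [2, 2, 1, 0, 1, 2, 0, 1, 1, 0]

Sorted: [0, 0, 1, 1, 2, 4, 5, 5, 7, 8]


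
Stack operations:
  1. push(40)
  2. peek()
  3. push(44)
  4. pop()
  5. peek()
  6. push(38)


push(40) -> [40]
peek()->40
push(44) -> [40, 44]
pop()->44, [40]
peek()->40
push(38) -> [40, 38]

Final stack: [40, 38]


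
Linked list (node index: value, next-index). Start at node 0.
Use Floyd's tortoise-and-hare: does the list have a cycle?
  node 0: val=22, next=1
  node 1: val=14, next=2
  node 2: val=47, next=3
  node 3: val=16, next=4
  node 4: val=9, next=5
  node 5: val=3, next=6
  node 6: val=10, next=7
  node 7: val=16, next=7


Floyd's tortoise (slow, +1) and hare (fast, +2):
  init: slow=0, fast=0
  step 1: slow=1, fast=2
  step 2: slow=2, fast=4
  step 3: slow=3, fast=6
  step 4: slow=4, fast=7
  step 5: slow=5, fast=7
  step 6: slow=6, fast=7
  step 7: slow=7, fast=7
  slow == fast at node 7: cycle detected

Cycle: yes


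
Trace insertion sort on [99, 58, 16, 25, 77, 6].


Initial: [99, 58, 16, 25, 77, 6]
Insert 58: [58, 99, 16, 25, 77, 6]
Insert 16: [16, 58, 99, 25, 77, 6]
Insert 25: [16, 25, 58, 99, 77, 6]
Insert 77: [16, 25, 58, 77, 99, 6]
Insert 6: [6, 16, 25, 58, 77, 99]

Sorted: [6, 16, 25, 58, 77, 99]


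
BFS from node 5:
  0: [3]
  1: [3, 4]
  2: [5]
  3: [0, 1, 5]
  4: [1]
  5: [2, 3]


Visit 5, enqueue [2, 3]
Visit 2, enqueue []
Visit 3, enqueue [0, 1]
Visit 0, enqueue []
Visit 1, enqueue [4]
Visit 4, enqueue []

BFS order: [5, 2, 3, 0, 1, 4]


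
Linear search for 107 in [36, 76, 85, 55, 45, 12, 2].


i=0: 36!=107
i=1: 76!=107
i=2: 85!=107
i=3: 55!=107
i=4: 45!=107
i=5: 12!=107
i=6: 2!=107

Not found, 7 comps


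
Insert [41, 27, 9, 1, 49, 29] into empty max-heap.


Insert 41: [41]
Insert 27: [41, 27]
Insert 9: [41, 27, 9]
Insert 1: [41, 27, 9, 1]
Insert 49: [49, 41, 9, 1, 27]
Insert 29: [49, 41, 29, 1, 27, 9]

Final heap: [49, 41, 29, 1, 27, 9]


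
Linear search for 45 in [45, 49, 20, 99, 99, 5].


i=0: 45==45 found!

Found at 0, 1 comps


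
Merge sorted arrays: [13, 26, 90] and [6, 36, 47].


Take 6 from B
Take 13 from A
Take 26 from A
Take 36 from B
Take 47 from B

Merged: [6, 13, 26, 36, 47, 90]


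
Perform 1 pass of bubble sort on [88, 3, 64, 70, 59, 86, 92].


Initial: [88, 3, 64, 70, 59, 86, 92]
Pass 1: [3, 64, 70, 59, 86, 88, 92] (5 swaps)

After 1 pass: [3, 64, 70, 59, 86, 88, 92]


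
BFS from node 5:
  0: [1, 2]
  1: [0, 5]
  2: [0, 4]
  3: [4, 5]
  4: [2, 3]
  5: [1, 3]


Visit 5, enqueue [1, 3]
Visit 1, enqueue [0]
Visit 3, enqueue [4]
Visit 0, enqueue [2]
Visit 4, enqueue []
Visit 2, enqueue []

BFS order: [5, 1, 3, 0, 4, 2]


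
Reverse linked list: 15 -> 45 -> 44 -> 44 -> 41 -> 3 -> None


Step 1: curr=15, set curr.next=prev(None) | reversed so far: 15
Step 2: curr=45, set curr.next=prev(15) | reversed so far: 45 -> 15
Step 3: curr=44, set curr.next=prev(45) | reversed so far: 44 -> 45 -> 15
Step 4: curr=44, set curr.next=prev(44) | reversed so far: 44 -> 44 -> 45 -> 15
Step 5: curr=41, set curr.next=prev(44) | reversed so far: 41 -> 44 -> 44 -> 45 -> 15
Step 6: curr=3, set curr.next=prev(41) | reversed so far: 3 -> 41 -> 44 -> 44 -> 45 -> 15

3 -> 41 -> 44 -> 44 -> 45 -> 15 -> None


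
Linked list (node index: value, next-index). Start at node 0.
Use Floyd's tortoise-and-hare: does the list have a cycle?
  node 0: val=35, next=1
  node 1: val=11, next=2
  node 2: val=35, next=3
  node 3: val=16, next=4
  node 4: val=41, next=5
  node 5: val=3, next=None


Floyd's tortoise (slow, +1) and hare (fast, +2):
  init: slow=0, fast=0
  step 1: slow=1, fast=2
  step 2: slow=2, fast=4
  step 3: fast 4->5->None, no cycle

Cycle: no


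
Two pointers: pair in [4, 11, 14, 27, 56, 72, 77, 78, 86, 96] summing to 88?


lo=0(4)+hi=9(96)=100
lo=0(4)+hi=8(86)=90
lo=0(4)+hi=7(78)=82
lo=1(11)+hi=7(78)=89
lo=1(11)+hi=6(77)=88

Yes: 11+77=88


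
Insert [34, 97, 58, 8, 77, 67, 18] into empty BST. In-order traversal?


Insert 34: root
Insert 97: R from 34
Insert 58: R from 34 -> L from 97
Insert 8: L from 34
Insert 77: R from 34 -> L from 97 -> R from 58
Insert 67: R from 34 -> L from 97 -> R from 58 -> L from 77
Insert 18: L from 34 -> R from 8

In-order: [8, 18, 34, 58, 67, 77, 97]


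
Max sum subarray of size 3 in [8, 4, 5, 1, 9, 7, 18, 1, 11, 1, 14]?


[0:3]: 17
[1:4]: 10
[2:5]: 15
[3:6]: 17
[4:7]: 34
[5:8]: 26
[6:9]: 30
[7:10]: 13
[8:11]: 26

Max: 34 at [4:7]


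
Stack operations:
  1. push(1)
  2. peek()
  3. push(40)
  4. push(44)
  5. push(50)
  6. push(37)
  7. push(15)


push(1) -> [1]
peek()->1
push(40) -> [1, 40]
push(44) -> [1, 40, 44]
push(50) -> [1, 40, 44, 50]
push(37) -> [1, 40, 44, 50, 37]
push(15) -> [1, 40, 44, 50, 37, 15]

Final stack: [1, 40, 44, 50, 37, 15]


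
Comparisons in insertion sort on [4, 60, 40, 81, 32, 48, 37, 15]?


Algorithm: insertion sort
Input: [4, 60, 40, 81, 32, 48, 37, 15]
Sorted: [4, 15, 32, 37, 40, 48, 60, 81]

23


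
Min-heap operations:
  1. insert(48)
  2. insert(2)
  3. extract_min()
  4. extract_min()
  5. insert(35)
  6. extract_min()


insert(48) -> [48]
insert(2) -> [2, 48]
extract_min()->2, [48]
extract_min()->48, []
insert(35) -> [35]
extract_min()->35, []

Final heap: []


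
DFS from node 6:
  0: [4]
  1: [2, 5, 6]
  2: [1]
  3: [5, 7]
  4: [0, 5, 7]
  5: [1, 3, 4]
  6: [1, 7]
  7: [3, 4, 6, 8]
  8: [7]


Visit 6, push [7, 1]
Visit 1, push [5, 2]
Visit 2, push []
Visit 5, push [4, 3]
Visit 3, push [7]
Visit 7, push [8, 4]
Visit 4, push [0]
Visit 0, push []
Visit 8, push []

DFS order: [6, 1, 2, 5, 3, 7, 4, 0, 8]


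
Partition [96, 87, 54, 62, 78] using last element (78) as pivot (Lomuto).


Pivot: 78
  54 <= 78: swap -> [54, 87, 96, 62, 78]
  62 <= 78: swap -> [54, 62, 96, 87, 78]
Place pivot at 2: [54, 62, 78, 87, 96]

Partitioned: [54, 62, 78, 87, 96]


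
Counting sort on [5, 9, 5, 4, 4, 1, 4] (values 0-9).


Input: [5, 9, 5, 4, 4, 1, 4]
Counts: [0, 1, 0, 0, 3, 2, 0, 0, 0, 1]

Sorted: [1, 4, 4, 4, 5, 5, 9]


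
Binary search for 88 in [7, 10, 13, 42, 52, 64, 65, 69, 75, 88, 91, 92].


Step 1: lo=0, hi=11, mid=5, val=64
Step 2: lo=6, hi=11, mid=8, val=75
Step 3: lo=9, hi=11, mid=10, val=91
Step 4: lo=9, hi=9, mid=9, val=88

Found at index 9


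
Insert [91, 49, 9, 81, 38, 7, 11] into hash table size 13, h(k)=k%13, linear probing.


Insert 91: h=0 -> slot 0
Insert 49: h=10 -> slot 10
Insert 9: h=9 -> slot 9
Insert 81: h=3 -> slot 3
Insert 38: h=12 -> slot 12
Insert 7: h=7 -> slot 7
Insert 11: h=11 -> slot 11

Table: [91, None, None, 81, None, None, None, 7, None, 9, 49, 11, 38]


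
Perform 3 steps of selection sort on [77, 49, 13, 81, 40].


Initial: [77, 49, 13, 81, 40]
Step 1: min=13 at 2
  Swap: [13, 49, 77, 81, 40]
Step 2: min=40 at 4
  Swap: [13, 40, 77, 81, 49]
Step 3: min=49 at 4
  Swap: [13, 40, 49, 81, 77]

After 3 steps: [13, 40, 49, 81, 77]


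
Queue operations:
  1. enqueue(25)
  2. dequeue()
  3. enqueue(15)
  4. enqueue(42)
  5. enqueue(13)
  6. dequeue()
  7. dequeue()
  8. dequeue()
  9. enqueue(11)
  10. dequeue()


enqueue(25) -> [25]
dequeue()->25, []
enqueue(15) -> [15]
enqueue(42) -> [15, 42]
enqueue(13) -> [15, 42, 13]
dequeue()->15, [42, 13]
dequeue()->42, [13]
dequeue()->13, []
enqueue(11) -> [11]
dequeue()->11, []

Final queue: []


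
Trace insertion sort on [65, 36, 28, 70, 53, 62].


Initial: [65, 36, 28, 70, 53, 62]
Insert 36: [36, 65, 28, 70, 53, 62]
Insert 28: [28, 36, 65, 70, 53, 62]
Insert 70: [28, 36, 65, 70, 53, 62]
Insert 53: [28, 36, 53, 65, 70, 62]
Insert 62: [28, 36, 53, 62, 65, 70]

Sorted: [28, 36, 53, 62, 65, 70]


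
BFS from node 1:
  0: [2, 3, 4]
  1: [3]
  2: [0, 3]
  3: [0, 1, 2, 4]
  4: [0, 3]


Visit 1, enqueue [3]
Visit 3, enqueue [0, 2, 4]
Visit 0, enqueue []
Visit 2, enqueue []
Visit 4, enqueue []

BFS order: [1, 3, 0, 2, 4]


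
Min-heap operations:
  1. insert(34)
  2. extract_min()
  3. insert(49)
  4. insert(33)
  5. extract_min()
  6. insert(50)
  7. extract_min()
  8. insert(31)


insert(34) -> [34]
extract_min()->34, []
insert(49) -> [49]
insert(33) -> [33, 49]
extract_min()->33, [49]
insert(50) -> [49, 50]
extract_min()->49, [50]
insert(31) -> [31, 50]

Final heap: [31, 50]


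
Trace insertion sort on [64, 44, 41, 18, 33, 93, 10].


Initial: [64, 44, 41, 18, 33, 93, 10]
Insert 44: [44, 64, 41, 18, 33, 93, 10]
Insert 41: [41, 44, 64, 18, 33, 93, 10]
Insert 18: [18, 41, 44, 64, 33, 93, 10]
Insert 33: [18, 33, 41, 44, 64, 93, 10]
Insert 93: [18, 33, 41, 44, 64, 93, 10]
Insert 10: [10, 18, 33, 41, 44, 64, 93]

Sorted: [10, 18, 33, 41, 44, 64, 93]


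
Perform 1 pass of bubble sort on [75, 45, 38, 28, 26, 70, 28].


Initial: [75, 45, 38, 28, 26, 70, 28]
Pass 1: [45, 38, 28, 26, 70, 28, 75] (6 swaps)

After 1 pass: [45, 38, 28, 26, 70, 28, 75]


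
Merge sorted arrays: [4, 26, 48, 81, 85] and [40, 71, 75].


Take 4 from A
Take 26 from A
Take 40 from B
Take 48 from A
Take 71 from B
Take 75 from B

Merged: [4, 26, 40, 48, 71, 75, 81, 85]


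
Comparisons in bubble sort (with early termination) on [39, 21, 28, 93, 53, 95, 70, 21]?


Algorithm: bubble sort (with early termination)
Input: [39, 21, 28, 93, 53, 95, 70, 21]
Sorted: [21, 21, 28, 39, 53, 70, 93, 95]

28


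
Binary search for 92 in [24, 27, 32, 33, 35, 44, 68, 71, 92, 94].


Step 1: lo=0, hi=9, mid=4, val=35
Step 2: lo=5, hi=9, mid=7, val=71
Step 3: lo=8, hi=9, mid=8, val=92

Found at index 8


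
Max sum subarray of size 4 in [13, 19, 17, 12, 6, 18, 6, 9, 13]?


[0:4]: 61
[1:5]: 54
[2:6]: 53
[3:7]: 42
[4:8]: 39
[5:9]: 46

Max: 61 at [0:4]


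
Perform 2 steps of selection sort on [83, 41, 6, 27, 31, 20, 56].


Initial: [83, 41, 6, 27, 31, 20, 56]
Step 1: min=6 at 2
  Swap: [6, 41, 83, 27, 31, 20, 56]
Step 2: min=20 at 5
  Swap: [6, 20, 83, 27, 31, 41, 56]

After 2 steps: [6, 20, 83, 27, 31, 41, 56]


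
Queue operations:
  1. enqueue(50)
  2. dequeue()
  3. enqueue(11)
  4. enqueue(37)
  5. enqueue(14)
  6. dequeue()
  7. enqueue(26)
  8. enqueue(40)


enqueue(50) -> [50]
dequeue()->50, []
enqueue(11) -> [11]
enqueue(37) -> [11, 37]
enqueue(14) -> [11, 37, 14]
dequeue()->11, [37, 14]
enqueue(26) -> [37, 14, 26]
enqueue(40) -> [37, 14, 26, 40]

Final queue: [37, 14, 26, 40]


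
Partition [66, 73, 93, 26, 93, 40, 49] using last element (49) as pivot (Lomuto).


Pivot: 49
  26 <= 49: swap -> [26, 73, 93, 66, 93, 40, 49]
  40 <= 49: swap -> [26, 40, 93, 66, 93, 73, 49]
Place pivot at 2: [26, 40, 49, 66, 93, 73, 93]

Partitioned: [26, 40, 49, 66, 93, 73, 93]


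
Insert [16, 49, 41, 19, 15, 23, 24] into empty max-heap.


Insert 16: [16]
Insert 49: [49, 16]
Insert 41: [49, 16, 41]
Insert 19: [49, 19, 41, 16]
Insert 15: [49, 19, 41, 16, 15]
Insert 23: [49, 19, 41, 16, 15, 23]
Insert 24: [49, 19, 41, 16, 15, 23, 24]

Final heap: [49, 19, 41, 16, 15, 23, 24]


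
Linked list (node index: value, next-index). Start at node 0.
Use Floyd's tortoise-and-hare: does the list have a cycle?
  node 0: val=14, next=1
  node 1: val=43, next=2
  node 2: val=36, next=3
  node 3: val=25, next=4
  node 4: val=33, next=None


Floyd's tortoise (slow, +1) and hare (fast, +2):
  init: slow=0, fast=0
  step 1: slow=1, fast=2
  step 2: slow=2, fast=4
  step 3: fast -> None, no cycle

Cycle: no


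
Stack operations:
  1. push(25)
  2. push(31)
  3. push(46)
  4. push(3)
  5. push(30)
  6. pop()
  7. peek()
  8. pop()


push(25) -> [25]
push(31) -> [25, 31]
push(46) -> [25, 31, 46]
push(3) -> [25, 31, 46, 3]
push(30) -> [25, 31, 46, 3, 30]
pop()->30, [25, 31, 46, 3]
peek()->3
pop()->3, [25, 31, 46]

Final stack: [25, 31, 46]


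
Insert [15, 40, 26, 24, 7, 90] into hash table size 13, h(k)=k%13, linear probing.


Insert 15: h=2 -> slot 2
Insert 40: h=1 -> slot 1
Insert 26: h=0 -> slot 0
Insert 24: h=11 -> slot 11
Insert 7: h=7 -> slot 7
Insert 90: h=12 -> slot 12

Table: [26, 40, 15, None, None, None, None, 7, None, None, None, 24, 90]


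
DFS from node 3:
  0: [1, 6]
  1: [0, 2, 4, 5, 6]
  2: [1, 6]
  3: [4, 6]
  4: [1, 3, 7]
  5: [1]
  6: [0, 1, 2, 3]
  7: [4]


Visit 3, push [6, 4]
Visit 4, push [7, 1]
Visit 1, push [6, 5, 2, 0]
Visit 0, push [6]
Visit 6, push [2]
Visit 2, push []
Visit 5, push []
Visit 7, push []

DFS order: [3, 4, 1, 0, 6, 2, 5, 7]


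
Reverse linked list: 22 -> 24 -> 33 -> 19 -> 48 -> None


Step 1: curr=22, set curr.next=prev(None) | reversed so far: 22
Step 2: curr=24, set curr.next=prev(22) | reversed so far: 24 -> 22
Step 3: curr=33, set curr.next=prev(24) | reversed so far: 33 -> 24 -> 22
Step 4: curr=19, set curr.next=prev(33) | reversed so far: 19 -> 33 -> 24 -> 22
Step 5: curr=48, set curr.next=prev(19) | reversed so far: 48 -> 19 -> 33 -> 24 -> 22

48 -> 19 -> 33 -> 24 -> 22 -> None


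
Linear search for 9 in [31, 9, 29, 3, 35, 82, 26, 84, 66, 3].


i=0: 31!=9
i=1: 9==9 found!

Found at 1, 2 comps


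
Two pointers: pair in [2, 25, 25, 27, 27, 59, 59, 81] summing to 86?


lo=0(2)+hi=7(81)=83
lo=1(25)+hi=7(81)=106
lo=1(25)+hi=6(59)=84
lo=2(25)+hi=6(59)=84
lo=3(27)+hi=6(59)=86

Yes: 27+59=86


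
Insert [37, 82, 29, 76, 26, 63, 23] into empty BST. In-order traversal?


Insert 37: root
Insert 82: R from 37
Insert 29: L from 37
Insert 76: R from 37 -> L from 82
Insert 26: L from 37 -> L from 29
Insert 63: R from 37 -> L from 82 -> L from 76
Insert 23: L from 37 -> L from 29 -> L from 26

In-order: [23, 26, 29, 37, 63, 76, 82]


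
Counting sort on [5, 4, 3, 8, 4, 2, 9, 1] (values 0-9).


Input: [5, 4, 3, 8, 4, 2, 9, 1]
Counts: [0, 1, 1, 1, 2, 1, 0, 0, 1, 1]

Sorted: [1, 2, 3, 4, 4, 5, 8, 9]


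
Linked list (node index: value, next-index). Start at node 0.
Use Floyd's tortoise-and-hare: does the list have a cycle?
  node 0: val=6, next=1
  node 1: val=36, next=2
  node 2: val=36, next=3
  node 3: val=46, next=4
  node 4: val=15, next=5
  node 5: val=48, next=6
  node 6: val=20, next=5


Floyd's tortoise (slow, +1) and hare (fast, +2):
  init: slow=0, fast=0
  step 1: slow=1, fast=2
  step 2: slow=2, fast=4
  step 3: slow=3, fast=6
  step 4: slow=4, fast=6
  step 5: slow=5, fast=6
  step 6: slow=6, fast=6
  slow == fast at node 6: cycle detected

Cycle: yes


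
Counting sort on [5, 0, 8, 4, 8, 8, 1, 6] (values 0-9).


Input: [5, 0, 8, 4, 8, 8, 1, 6]
Counts: [1, 1, 0, 0, 1, 1, 1, 0, 3, 0]

Sorted: [0, 1, 4, 5, 6, 8, 8, 8]


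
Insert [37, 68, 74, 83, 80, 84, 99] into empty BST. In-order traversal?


Insert 37: root
Insert 68: R from 37
Insert 74: R from 37 -> R from 68
Insert 83: R from 37 -> R from 68 -> R from 74
Insert 80: R from 37 -> R from 68 -> R from 74 -> L from 83
Insert 84: R from 37 -> R from 68 -> R from 74 -> R from 83
Insert 99: R from 37 -> R from 68 -> R from 74 -> R from 83 -> R from 84

In-order: [37, 68, 74, 80, 83, 84, 99]


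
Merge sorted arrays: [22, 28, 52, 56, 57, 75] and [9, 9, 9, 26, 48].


Take 9 from B
Take 9 from B
Take 9 from B
Take 22 from A
Take 26 from B
Take 28 from A
Take 48 from B

Merged: [9, 9, 9, 22, 26, 28, 48, 52, 56, 57, 75]


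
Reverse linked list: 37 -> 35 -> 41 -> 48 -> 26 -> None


Step 1: curr=37, set curr.next=prev(None) | reversed so far: 37
Step 2: curr=35, set curr.next=prev(37) | reversed so far: 35 -> 37
Step 3: curr=41, set curr.next=prev(35) | reversed so far: 41 -> 35 -> 37
Step 4: curr=48, set curr.next=prev(41) | reversed so far: 48 -> 41 -> 35 -> 37
Step 5: curr=26, set curr.next=prev(48) | reversed so far: 26 -> 48 -> 41 -> 35 -> 37

26 -> 48 -> 41 -> 35 -> 37 -> None


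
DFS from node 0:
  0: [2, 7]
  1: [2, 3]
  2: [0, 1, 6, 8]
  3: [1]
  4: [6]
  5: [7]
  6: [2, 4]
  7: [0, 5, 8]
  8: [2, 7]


Visit 0, push [7, 2]
Visit 2, push [8, 6, 1]
Visit 1, push [3]
Visit 3, push []
Visit 6, push [4]
Visit 4, push []
Visit 8, push [7]
Visit 7, push [5]
Visit 5, push []

DFS order: [0, 2, 1, 3, 6, 4, 8, 7, 5]


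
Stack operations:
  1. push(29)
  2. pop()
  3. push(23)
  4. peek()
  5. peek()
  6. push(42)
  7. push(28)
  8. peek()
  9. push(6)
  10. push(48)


push(29) -> [29]
pop()->29, []
push(23) -> [23]
peek()->23
peek()->23
push(42) -> [23, 42]
push(28) -> [23, 42, 28]
peek()->28
push(6) -> [23, 42, 28, 6]
push(48) -> [23, 42, 28, 6, 48]

Final stack: [23, 42, 28, 6, 48]


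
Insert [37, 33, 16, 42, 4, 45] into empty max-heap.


Insert 37: [37]
Insert 33: [37, 33]
Insert 16: [37, 33, 16]
Insert 42: [42, 37, 16, 33]
Insert 4: [42, 37, 16, 33, 4]
Insert 45: [45, 37, 42, 33, 4, 16]

Final heap: [45, 37, 42, 33, 4, 16]


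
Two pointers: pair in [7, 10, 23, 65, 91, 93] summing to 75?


lo=0(7)+hi=5(93)=100
lo=0(7)+hi=4(91)=98
lo=0(7)+hi=3(65)=72
lo=1(10)+hi=3(65)=75

Yes: 10+65=75


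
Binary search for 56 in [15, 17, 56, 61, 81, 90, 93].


Step 1: lo=0, hi=6, mid=3, val=61
Step 2: lo=0, hi=2, mid=1, val=17
Step 3: lo=2, hi=2, mid=2, val=56

Found at index 2


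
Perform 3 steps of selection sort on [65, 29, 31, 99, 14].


Initial: [65, 29, 31, 99, 14]
Step 1: min=14 at 4
  Swap: [14, 29, 31, 99, 65]
Step 2: min=29 at 1
  Swap: [14, 29, 31, 99, 65]
Step 3: min=31 at 2
  Swap: [14, 29, 31, 99, 65]

After 3 steps: [14, 29, 31, 99, 65]


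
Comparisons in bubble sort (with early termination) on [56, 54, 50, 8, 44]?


Algorithm: bubble sort (with early termination)
Input: [56, 54, 50, 8, 44]
Sorted: [8, 44, 50, 54, 56]

10


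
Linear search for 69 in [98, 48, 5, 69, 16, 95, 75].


i=0: 98!=69
i=1: 48!=69
i=2: 5!=69
i=3: 69==69 found!

Found at 3, 4 comps


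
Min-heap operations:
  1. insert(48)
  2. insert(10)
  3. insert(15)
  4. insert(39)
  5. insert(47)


insert(48) -> [48]
insert(10) -> [10, 48]
insert(15) -> [10, 48, 15]
insert(39) -> [10, 39, 15, 48]
insert(47) -> [10, 39, 15, 48, 47]

Final heap: [10, 39, 15, 48, 47]


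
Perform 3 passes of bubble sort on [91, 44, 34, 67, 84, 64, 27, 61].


Initial: [91, 44, 34, 67, 84, 64, 27, 61]
Pass 1: [44, 34, 67, 84, 64, 27, 61, 91] (7 swaps)
Pass 2: [34, 44, 67, 64, 27, 61, 84, 91] (4 swaps)
Pass 3: [34, 44, 64, 27, 61, 67, 84, 91] (3 swaps)

After 3 passes: [34, 44, 64, 27, 61, 67, 84, 91]


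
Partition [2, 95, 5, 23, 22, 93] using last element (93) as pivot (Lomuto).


Pivot: 93
  2 <= 93: advance i (no swap)
  5 <= 93: swap -> [2, 5, 95, 23, 22, 93]
  23 <= 93: swap -> [2, 5, 23, 95, 22, 93]
  22 <= 93: swap -> [2, 5, 23, 22, 95, 93]
Place pivot at 4: [2, 5, 23, 22, 93, 95]

Partitioned: [2, 5, 23, 22, 93, 95]
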